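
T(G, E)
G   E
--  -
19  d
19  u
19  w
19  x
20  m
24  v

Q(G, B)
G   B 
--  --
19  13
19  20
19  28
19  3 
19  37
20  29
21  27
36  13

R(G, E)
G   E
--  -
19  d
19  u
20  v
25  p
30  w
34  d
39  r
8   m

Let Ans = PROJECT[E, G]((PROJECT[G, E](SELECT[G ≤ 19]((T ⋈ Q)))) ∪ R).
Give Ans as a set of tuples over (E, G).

Joining T and Q on G yields {(19, d, 13), (19, d, 20), (19, d, 28), (19, d, 3), (19, d, 37), (19, u, 13), (19, u, 20), (19, u, 28), (19, u, 3), (19, u, 37), (19, w, 13), (19, w, 20), (19, w, 28), (19, w, 3), (19, w, 37), (19, x, 13), (19, x, 20), (19, x, 28), (19, x, 3), (19, x, 37), (20, m, 29)}.
Selection G ≤ 19: {(19, d, 13), (19, d, 20), (19, d, 28), (19, d, 3), (19, d, 37), (19, u, 13), (19, u, 20), (19, u, 28), (19, u, 3), (19, u, 37), (19, w, 13), (19, w, 20), (19, w, 28), (19, w, 3), (19, w, 37), (19, x, 13), (19, x, 20), (19, x, 28), (19, x, 3), (19, x, 37)}
Projecting to G, E (16 duplicate(s) eliminated): {(19, d), (19, u), (19, w), (19, x)}
Taking the union: {(19, d), (19, u), (19, w), (19, x), (20, v), (25, p), (30, w), (34, d), (39, r), (8, m)}
Projecting to E, G: {(d, 19), (d, 34), (m, 8), (p, 25), (r, 39), (u, 19), (v, 20), (w, 19), (w, 30), (x, 19)}

{(d, 19), (d, 34), (m, 8), (p, 25), (r, 39), (u, 19), (v, 20), (w, 19), (w, 30), (x, 19)}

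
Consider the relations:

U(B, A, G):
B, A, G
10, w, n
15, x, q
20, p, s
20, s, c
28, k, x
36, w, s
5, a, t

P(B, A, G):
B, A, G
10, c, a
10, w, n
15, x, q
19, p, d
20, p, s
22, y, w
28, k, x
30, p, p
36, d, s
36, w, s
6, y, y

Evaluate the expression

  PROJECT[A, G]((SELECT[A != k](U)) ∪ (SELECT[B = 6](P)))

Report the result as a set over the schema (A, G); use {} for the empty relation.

Apply σ_{A != k}; surviving tuples: {(10, w, n), (15, x, q), (20, p, s), (20, s, c), (36, w, s), (5, a, t)}
Apply σ_{B = 6}; surviving tuples: {(6, y, y)}
Taking the union: {(10, w, n), (15, x, q), (20, p, s), (20, s, c), (36, w, s), (5, a, t), (6, y, y)}
Projecting to A, G: {(a, t), (p, s), (s, c), (w, n), (w, s), (x, q), (y, y)}

{(a, t), (p, s), (s, c), (w, n), (w, s), (x, q), (y, y)}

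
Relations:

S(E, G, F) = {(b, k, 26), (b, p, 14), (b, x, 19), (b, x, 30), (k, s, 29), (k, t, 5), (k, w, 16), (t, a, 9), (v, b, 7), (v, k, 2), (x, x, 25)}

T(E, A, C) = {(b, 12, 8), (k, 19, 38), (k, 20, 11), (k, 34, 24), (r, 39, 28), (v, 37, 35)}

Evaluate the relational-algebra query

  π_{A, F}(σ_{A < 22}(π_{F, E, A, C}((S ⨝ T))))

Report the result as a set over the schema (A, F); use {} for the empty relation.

{(12, 14), (12, 19), (12, 26), (12, 30), (19, 16), (19, 29), (19, 5), (20, 16), (20, 29), (20, 5)}

Natural join on E: {(b, k, 26, 12, 8), (b, p, 14, 12, 8), (b, x, 19, 12, 8), (b, x, 30, 12, 8), (k, s, 29, 19, 38), (k, s, 29, 20, 11), (k, s, 29, 34, 24), (k, t, 5, 19, 38), (k, t, 5, 20, 11), (k, t, 5, 34, 24), (k, w, 16, 19, 38), (k, w, 16, 20, 11), (k, w, 16, 34, 24), (v, b, 7, 37, 35), (v, k, 2, 37, 35)}
π_{F, E, A, C} gives {(14, b, 12, 8), (16, k, 19, 38), (16, k, 20, 11), (16, k, 34, 24), (19, b, 12, 8), (2, v, 37, 35), (26, b, 12, 8), (29, k, 19, 38), (29, k, 20, 11), (29, k, 34, 24), (30, b, 12, 8), (5, k, 19, 38), (5, k, 20, 11), (5, k, 34, 24), (7, v, 37, 35)}.
Filtering on A < 22 leaves {(14, b, 12, 8), (16, k, 19, 38), (16, k, 20, 11), (19, b, 12, 8), (26, b, 12, 8), (29, k, 19, 38), (29, k, 20, 11), (30, b, 12, 8), (5, k, 19, 38), (5, k, 20, 11)}.
π_{A, F} gives {(12, 14), (12, 19), (12, 26), (12, 30), (19, 16), (19, 29), (19, 5), (20, 16), (20, 29), (20, 5)}.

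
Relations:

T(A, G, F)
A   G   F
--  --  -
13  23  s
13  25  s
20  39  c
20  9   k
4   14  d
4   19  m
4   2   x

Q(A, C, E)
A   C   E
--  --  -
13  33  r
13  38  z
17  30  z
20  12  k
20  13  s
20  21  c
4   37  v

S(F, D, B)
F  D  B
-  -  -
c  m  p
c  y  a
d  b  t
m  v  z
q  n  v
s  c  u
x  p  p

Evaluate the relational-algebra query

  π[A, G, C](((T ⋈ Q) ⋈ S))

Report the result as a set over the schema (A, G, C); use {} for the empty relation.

{(13, 23, 33), (13, 23, 38), (13, 25, 33), (13, 25, 38), (20, 39, 12), (20, 39, 13), (20, 39, 21), (4, 14, 37), (4, 19, 37), (4, 2, 37)}

Natural join on A: {(13, 23, s, 33, r), (13, 23, s, 38, z), (13, 25, s, 33, r), (13, 25, s, 38, z), (20, 39, c, 12, k), (20, 39, c, 13, s), (20, 39, c, 21, c), (20, 9, k, 12, k), (20, 9, k, 13, s), (20, 9, k, 21, c), (4, 14, d, 37, v), (4, 19, m, 37, v), (4, 2, x, 37, v)}
Natural join on F: {(13, 23, s, 33, r, c, u), (13, 23, s, 38, z, c, u), (13, 25, s, 33, r, c, u), (13, 25, s, 38, z, c, u), (20, 39, c, 12, k, m, p), (20, 39, c, 12, k, y, a), (20, 39, c, 13, s, m, p), (20, 39, c, 13, s, y, a), (20, 39, c, 21, c, m, p), (20, 39, c, 21, c, y, a), (4, 14, d, 37, v, b, t), (4, 19, m, 37, v, v, z), (4, 2, x, 37, v, p, p)}
π_{A, G, C} gives {(13, 23, 33), (13, 23, 38), (13, 25, 33), (13, 25, 38), (20, 39, 12), (20, 39, 13), (20, 39, 21), (4, 14, 37), (4, 19, 37), (4, 2, 37)} (3 duplicate(s) eliminated).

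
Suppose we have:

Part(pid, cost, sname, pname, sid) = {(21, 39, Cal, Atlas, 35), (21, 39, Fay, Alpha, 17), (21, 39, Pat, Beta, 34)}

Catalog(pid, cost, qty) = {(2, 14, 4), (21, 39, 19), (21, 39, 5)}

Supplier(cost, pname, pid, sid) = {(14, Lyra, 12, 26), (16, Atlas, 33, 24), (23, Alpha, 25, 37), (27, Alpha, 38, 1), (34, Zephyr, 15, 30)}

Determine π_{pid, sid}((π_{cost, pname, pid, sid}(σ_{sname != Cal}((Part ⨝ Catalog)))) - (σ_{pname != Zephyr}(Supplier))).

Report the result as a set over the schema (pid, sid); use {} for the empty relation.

Joining Part and Catalog on pid, cost yields {(21, 39, Cal, Atlas, 35, 19), (21, 39, Cal, Atlas, 35, 5), (21, 39, Fay, Alpha, 17, 19), (21, 39, Fay, Alpha, 17, 5), (21, 39, Pat, Beta, 34, 19), (21, 39, Pat, Beta, 34, 5)}.
Filtering on sname != Cal leaves {(21, 39, Fay, Alpha, 17, 19), (21, 39, Fay, Alpha, 17, 5), (21, 39, Pat, Beta, 34, 19), (21, 39, Pat, Beta, 34, 5)}.
Keep only column(s) cost, pname, pid, sid (2 duplicate(s) eliminated): {(39, Alpha, 21, 17), (39, Beta, 21, 34)}
Filtering on pname != Zephyr leaves {(14, Lyra, 12, 26), (16, Atlas, 33, 24), (23, Alpha, 25, 37), (27, Alpha, 38, 1)}.
Set difference of the two operands is {(39, Alpha, 21, 17), (39, Beta, 21, 34)}.
Keep only column(s) pid, sid: {(21, 17), (21, 34)}

{(21, 17), (21, 34)}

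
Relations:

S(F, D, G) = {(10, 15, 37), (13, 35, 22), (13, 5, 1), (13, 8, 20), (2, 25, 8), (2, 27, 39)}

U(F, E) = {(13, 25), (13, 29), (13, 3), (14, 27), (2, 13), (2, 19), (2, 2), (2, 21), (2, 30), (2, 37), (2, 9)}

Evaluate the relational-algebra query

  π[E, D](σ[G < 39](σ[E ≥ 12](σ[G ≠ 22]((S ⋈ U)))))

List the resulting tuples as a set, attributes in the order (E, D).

Joining S and U on F yields {(13, 35, 22, 25), (13, 35, 22, 29), (13, 35, 22, 3), (13, 5, 1, 25), (13, 5, 1, 29), (13, 5, 1, 3), (13, 8, 20, 25), (13, 8, 20, 29), (13, 8, 20, 3), (2, 25, 8, 13), (2, 25, 8, 19), (2, 25, 8, 2), (2, 25, 8, 21), (2, 25, 8, 30), (2, 25, 8, 37), (2, 25, 8, 9), (2, 27, 39, 13), (2, 27, 39, 19), (2, 27, 39, 2), (2, 27, 39, 21), (2, 27, 39, 30), (2, 27, 39, 37), (2, 27, 39, 9)}.
Apply σ_{G ≠ 22}; surviving tuples: {(13, 5, 1, 25), (13, 5, 1, 29), (13, 5, 1, 3), (13, 8, 20, 25), (13, 8, 20, 29), (13, 8, 20, 3), (2, 25, 8, 13), (2, 25, 8, 19), (2, 25, 8, 2), (2, 25, 8, 21), (2, 25, 8, 30), (2, 25, 8, 37), (2, 25, 8, 9), (2, 27, 39, 13), (2, 27, 39, 19), (2, 27, 39, 2), (2, 27, 39, 21), (2, 27, 39, 30), (2, 27, 39, 37), (2, 27, 39, 9)}
Apply σ_{E ≥ 12}; surviving tuples: {(13, 5, 1, 25), (13, 5, 1, 29), (13, 8, 20, 25), (13, 8, 20, 29), (2, 25, 8, 13), (2, 25, 8, 19), (2, 25, 8, 21), (2, 25, 8, 30), (2, 25, 8, 37), (2, 27, 39, 13), (2, 27, 39, 19), (2, 27, 39, 21), (2, 27, 39, 30), (2, 27, 39, 37)}
Apply σ_{G < 39}; surviving tuples: {(13, 5, 1, 25), (13, 5, 1, 29), (13, 8, 20, 25), (13, 8, 20, 29), (2, 25, 8, 13), (2, 25, 8, 19), (2, 25, 8, 21), (2, 25, 8, 30), (2, 25, 8, 37)}
π[E, D]: project onto (E, D) → {(13, 25), (19, 25), (21, 25), (25, 5), (25, 8), (29, 5), (29, 8), (30, 25), (37, 25)}

{(13, 25), (19, 25), (21, 25), (25, 5), (25, 8), (29, 5), (29, 8), (30, 25), (37, 25)}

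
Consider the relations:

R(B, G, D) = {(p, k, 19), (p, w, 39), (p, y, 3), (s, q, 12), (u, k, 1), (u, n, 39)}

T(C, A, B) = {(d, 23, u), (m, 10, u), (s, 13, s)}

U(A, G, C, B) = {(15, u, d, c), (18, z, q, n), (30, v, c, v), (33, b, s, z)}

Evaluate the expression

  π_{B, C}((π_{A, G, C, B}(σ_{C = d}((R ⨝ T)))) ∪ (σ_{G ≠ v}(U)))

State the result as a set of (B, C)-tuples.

{(c, d), (n, q), (u, d), (z, s)}

Natural join on B: {(s, q, 12, s, 13), (u, k, 1, d, 23), (u, k, 1, m, 10), (u, n, 39, d, 23), (u, n, 39, m, 10)}
Filtering on C = d leaves {(u, k, 1, d, 23), (u, n, 39, d, 23)}.
π_{A, G, C, B} gives {(23, k, d, u), (23, n, d, u)}.
Filtering on G ≠ v leaves {(15, u, d, c), (18, z, q, n), (33, b, s, z)}.
Taking the union: {(15, u, d, c), (18, z, q, n), (23, k, d, u), (23, n, d, u), (33, b, s, z)}
π_{B, C} gives {(c, d), (n, q), (u, d), (z, s)} (1 duplicate(s) eliminated).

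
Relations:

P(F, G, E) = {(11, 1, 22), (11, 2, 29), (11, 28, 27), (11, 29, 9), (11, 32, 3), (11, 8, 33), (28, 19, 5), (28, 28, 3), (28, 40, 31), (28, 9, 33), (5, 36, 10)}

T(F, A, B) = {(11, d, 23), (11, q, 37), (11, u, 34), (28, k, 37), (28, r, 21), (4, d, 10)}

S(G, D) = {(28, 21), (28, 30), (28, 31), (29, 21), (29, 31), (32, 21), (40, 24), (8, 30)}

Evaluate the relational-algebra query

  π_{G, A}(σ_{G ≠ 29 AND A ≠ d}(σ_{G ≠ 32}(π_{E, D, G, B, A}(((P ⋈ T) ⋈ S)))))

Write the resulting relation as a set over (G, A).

{(28, k), (28, q), (28, r), (28, u), (40, k), (40, r), (8, q), (8, u)}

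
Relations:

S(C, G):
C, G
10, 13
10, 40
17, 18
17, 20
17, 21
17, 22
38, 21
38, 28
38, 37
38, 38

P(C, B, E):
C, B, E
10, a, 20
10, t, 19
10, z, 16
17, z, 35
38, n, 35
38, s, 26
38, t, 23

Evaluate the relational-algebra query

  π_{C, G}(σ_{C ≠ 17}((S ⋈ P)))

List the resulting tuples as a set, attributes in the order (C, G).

Natural join on C: {(10, 13, a, 20), (10, 13, t, 19), (10, 13, z, 16), (10, 40, a, 20), (10, 40, t, 19), (10, 40, z, 16), (17, 18, z, 35), (17, 20, z, 35), (17, 21, z, 35), (17, 22, z, 35), (38, 21, n, 35), (38, 21, s, 26), (38, 21, t, 23), (38, 28, n, 35), (38, 28, s, 26), (38, 28, t, 23), (38, 37, n, 35), (38, 37, s, 26), (38, 37, t, 23), (38, 38, n, 35), (38, 38, s, 26), (38, 38, t, 23)}
σ[C ≠ 17]: keep tuples satisfying C ≠ 17 → {(10, 13, a, 20), (10, 13, t, 19), (10, 13, z, 16), (10, 40, a, 20), (10, 40, t, 19), (10, 40, z, 16), (38, 21, n, 35), (38, 21, s, 26), (38, 21, t, 23), (38, 28, n, 35), (38, 28, s, 26), (38, 28, t, 23), (38, 37, n, 35), (38, 37, s, 26), (38, 37, t, 23), (38, 38, n, 35), (38, 38, s, 26), (38, 38, t, 23)}
Keep only column(s) C, G (12 duplicate(s) eliminated): {(10, 13), (10, 40), (38, 21), (38, 28), (38, 37), (38, 38)}

{(10, 13), (10, 40), (38, 21), (38, 28), (38, 37), (38, 38)}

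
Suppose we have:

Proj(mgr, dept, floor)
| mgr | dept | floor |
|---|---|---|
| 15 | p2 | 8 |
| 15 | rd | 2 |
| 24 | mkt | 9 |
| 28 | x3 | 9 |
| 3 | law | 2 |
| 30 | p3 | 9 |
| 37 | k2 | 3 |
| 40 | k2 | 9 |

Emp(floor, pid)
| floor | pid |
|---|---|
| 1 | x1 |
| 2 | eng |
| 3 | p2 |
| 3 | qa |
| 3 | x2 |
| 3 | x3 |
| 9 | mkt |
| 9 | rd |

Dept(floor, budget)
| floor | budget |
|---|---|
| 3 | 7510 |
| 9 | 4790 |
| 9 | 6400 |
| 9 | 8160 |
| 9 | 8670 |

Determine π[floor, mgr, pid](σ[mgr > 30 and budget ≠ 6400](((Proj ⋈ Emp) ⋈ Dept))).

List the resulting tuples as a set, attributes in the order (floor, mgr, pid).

{(3, 37, p2), (3, 37, qa), (3, 37, x2), (3, 37, x3), (9, 40, mkt), (9, 40, rd)}

Natural join on floor: {(15, rd, 2, eng), (24, mkt, 9, mkt), (24, mkt, 9, rd), (28, x3, 9, mkt), (28, x3, 9, rd), (3, law, 2, eng), (30, p3, 9, mkt), (30, p3, 9, rd), (37, k2, 3, p2), (37, k2, 3, qa), (37, k2, 3, x2), (37, k2, 3, x3), (40, k2, 9, mkt), (40, k2, 9, rd)}
Natural join on floor: {(24, mkt, 9, mkt, 4790), (24, mkt, 9, mkt, 6400), (24, mkt, 9, mkt, 8160), (24, mkt, 9, mkt, 8670), (24, mkt, 9, rd, 4790), (24, mkt, 9, rd, 6400), (24, mkt, 9, rd, 8160), (24, mkt, 9, rd, 8670), (28, x3, 9, mkt, 4790), (28, x3, 9, mkt, 6400), (28, x3, 9, mkt, 8160), (28, x3, 9, mkt, 8670), (28, x3, 9, rd, 4790), (28, x3, 9, rd, 6400), (28, x3, 9, rd, 8160), (28, x3, 9, rd, 8670), (30, p3, 9, mkt, 4790), (30, p3, 9, mkt, 6400), (30, p3, 9, mkt, 8160), (30, p3, 9, mkt, 8670), (30, p3, 9, rd, 4790), (30, p3, 9, rd, 6400), (30, p3, 9, rd, 8160), (30, p3, 9, rd, 8670), (37, k2, 3, p2, 7510), (37, k2, 3, qa, 7510), (37, k2, 3, x2, 7510), (37, k2, 3, x3, 7510), (40, k2, 9, mkt, 4790), (40, k2, 9, mkt, 6400), (40, k2, 9, mkt, 8160), (40, k2, 9, mkt, 8670), (40, k2, 9, rd, 4790), (40, k2, 9, rd, 6400), (40, k2, 9, rd, 8160), (40, k2, 9, rd, 8670)}
σ[mgr > 30 and budget ≠ 6400]: keep tuples satisfying mgr > 30 and budget ≠ 6400 → {(37, k2, 3, p2, 7510), (37, k2, 3, qa, 7510), (37, k2, 3, x2, 7510), (37, k2, 3, x3, 7510), (40, k2, 9, mkt, 4790), (40, k2, 9, mkt, 8160), (40, k2, 9, mkt, 8670), (40, k2, 9, rd, 4790), (40, k2, 9, rd, 8160), (40, k2, 9, rd, 8670)}
π_{floor, mgr, pid} gives {(3, 37, p2), (3, 37, qa), (3, 37, x2), (3, 37, x3), (9, 40, mkt), (9, 40, rd)} (4 duplicate(s) eliminated).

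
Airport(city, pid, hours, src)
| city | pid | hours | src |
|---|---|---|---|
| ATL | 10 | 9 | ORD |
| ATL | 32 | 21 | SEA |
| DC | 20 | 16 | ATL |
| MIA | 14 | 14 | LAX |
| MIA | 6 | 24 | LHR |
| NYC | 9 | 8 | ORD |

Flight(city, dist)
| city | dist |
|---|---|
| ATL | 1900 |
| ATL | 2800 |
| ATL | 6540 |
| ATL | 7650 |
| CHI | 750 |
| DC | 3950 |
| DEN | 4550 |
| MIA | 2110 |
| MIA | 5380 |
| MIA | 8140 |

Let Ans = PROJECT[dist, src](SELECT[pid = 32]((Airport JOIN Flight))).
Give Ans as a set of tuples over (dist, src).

Natural join on city: {(ATL, 10, 9, ORD, 1900), (ATL, 10, 9, ORD, 2800), (ATL, 10, 9, ORD, 6540), (ATL, 10, 9, ORD, 7650), (ATL, 32, 21, SEA, 1900), (ATL, 32, 21, SEA, 2800), (ATL, 32, 21, SEA, 6540), (ATL, 32, 21, SEA, 7650), (DC, 20, 16, ATL, 3950), (MIA, 14, 14, LAX, 2110), (MIA, 14, 14, LAX, 5380), (MIA, 14, 14, LAX, 8140), (MIA, 6, 24, LHR, 2110), (MIA, 6, 24, LHR, 5380), (MIA, 6, 24, LHR, 8140)}
σ[pid = 32]: keep tuples satisfying pid = 32 → {(ATL, 32, 21, SEA, 1900), (ATL, 32, 21, SEA, 2800), (ATL, 32, 21, SEA, 6540), (ATL, 32, 21, SEA, 7650)}
Keep only column(s) dist, src: {(1900, SEA), (2800, SEA), (6540, SEA), (7650, SEA)}

{(1900, SEA), (2800, SEA), (6540, SEA), (7650, SEA)}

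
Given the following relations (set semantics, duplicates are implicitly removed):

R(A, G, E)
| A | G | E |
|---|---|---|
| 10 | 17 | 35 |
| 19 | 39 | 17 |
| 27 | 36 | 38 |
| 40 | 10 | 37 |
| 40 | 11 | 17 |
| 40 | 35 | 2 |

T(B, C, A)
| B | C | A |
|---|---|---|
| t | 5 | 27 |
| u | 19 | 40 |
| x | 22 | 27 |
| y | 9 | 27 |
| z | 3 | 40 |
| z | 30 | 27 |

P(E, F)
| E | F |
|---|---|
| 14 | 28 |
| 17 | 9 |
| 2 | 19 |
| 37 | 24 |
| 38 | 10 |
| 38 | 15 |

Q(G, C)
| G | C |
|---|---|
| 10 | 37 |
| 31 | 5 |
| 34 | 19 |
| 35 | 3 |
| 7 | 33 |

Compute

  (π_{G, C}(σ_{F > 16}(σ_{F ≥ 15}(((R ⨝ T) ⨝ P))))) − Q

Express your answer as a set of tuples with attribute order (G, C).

{(10, 19), (10, 3), (35, 19)}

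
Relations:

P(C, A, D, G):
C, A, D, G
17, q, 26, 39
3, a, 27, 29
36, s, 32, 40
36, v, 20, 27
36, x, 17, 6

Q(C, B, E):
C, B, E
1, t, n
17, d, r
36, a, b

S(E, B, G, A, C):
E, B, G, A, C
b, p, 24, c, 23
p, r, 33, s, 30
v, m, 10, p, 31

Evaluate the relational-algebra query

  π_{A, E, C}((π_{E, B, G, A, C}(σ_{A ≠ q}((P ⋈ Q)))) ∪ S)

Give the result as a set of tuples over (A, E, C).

{(c, b, 23), (p, v, 31), (s, b, 36), (s, p, 30), (v, b, 36), (x, b, 36)}

Natural join on C: {(17, q, 26, 39, d, r), (36, s, 32, 40, a, b), (36, v, 20, 27, a, b), (36, x, 17, 6, a, b)}
Selection A ≠ q: {(36, s, 32, 40, a, b), (36, v, 20, 27, a, b), (36, x, 17, 6, a, b)}
π[E, B, G, A, C]: project onto (E, B, G, A, C) → {(b, a, 27, v, 36), (b, a, 40, s, 36), (b, a, 6, x, 36)}
Set union of the two operands is {(b, a, 27, v, 36), (b, a, 40, s, 36), (b, a, 6, x, 36), (b, p, 24, c, 23), (p, r, 33, s, 30), (v, m, 10, p, 31)}.
π[A, E, C]: project onto (A, E, C) → {(c, b, 23), (p, v, 31), (s, b, 36), (s, p, 30), (v, b, 36), (x, b, 36)}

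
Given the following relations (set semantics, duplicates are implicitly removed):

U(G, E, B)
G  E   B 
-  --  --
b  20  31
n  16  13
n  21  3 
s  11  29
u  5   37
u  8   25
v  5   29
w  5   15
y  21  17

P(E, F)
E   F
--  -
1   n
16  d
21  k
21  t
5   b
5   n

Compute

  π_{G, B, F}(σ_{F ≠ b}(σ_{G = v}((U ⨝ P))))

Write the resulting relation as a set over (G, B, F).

{(v, 29, n)}

Natural join on E: {(n, 16, 13, d), (n, 21, 3, k), (n, 21, 3, t), (u, 5, 37, b), (u, 5, 37, n), (v, 5, 29, b), (v, 5, 29, n), (w, 5, 15, b), (w, 5, 15, n), (y, 21, 17, k), (y, 21, 17, t)}
Selection G = v: {(v, 5, 29, b), (v, 5, 29, n)}
Selection F ≠ b: {(v, 5, 29, n)}
π[G, B, F]: project onto (G, B, F) → {(v, 29, n)}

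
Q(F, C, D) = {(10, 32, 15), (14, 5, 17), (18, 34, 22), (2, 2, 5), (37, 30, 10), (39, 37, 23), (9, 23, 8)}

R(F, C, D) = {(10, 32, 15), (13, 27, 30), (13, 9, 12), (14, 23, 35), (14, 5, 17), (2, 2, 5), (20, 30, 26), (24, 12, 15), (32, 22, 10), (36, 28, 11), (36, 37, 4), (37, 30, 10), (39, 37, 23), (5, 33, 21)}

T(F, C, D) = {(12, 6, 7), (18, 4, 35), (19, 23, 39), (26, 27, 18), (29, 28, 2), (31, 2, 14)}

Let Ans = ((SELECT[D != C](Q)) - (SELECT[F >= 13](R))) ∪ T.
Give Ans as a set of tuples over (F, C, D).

{(10, 32, 15), (12, 6, 7), (18, 34, 22), (18, 4, 35), (19, 23, 39), (2, 2, 5), (26, 27, 18), (29, 28, 2), (31, 2, 14), (9, 23, 8)}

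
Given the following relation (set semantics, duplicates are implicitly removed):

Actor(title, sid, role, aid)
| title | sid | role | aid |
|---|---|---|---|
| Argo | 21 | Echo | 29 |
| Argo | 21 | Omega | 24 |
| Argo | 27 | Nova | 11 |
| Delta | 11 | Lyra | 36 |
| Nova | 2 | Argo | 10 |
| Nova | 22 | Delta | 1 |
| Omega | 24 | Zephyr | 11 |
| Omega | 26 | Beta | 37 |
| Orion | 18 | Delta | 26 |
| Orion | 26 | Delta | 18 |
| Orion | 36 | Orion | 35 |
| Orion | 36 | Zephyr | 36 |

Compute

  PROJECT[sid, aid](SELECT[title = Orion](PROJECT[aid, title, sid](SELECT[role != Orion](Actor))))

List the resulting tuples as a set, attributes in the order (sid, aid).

{(18, 26), (26, 18), (36, 36)}

Selection role != Orion: {(Argo, 21, Echo, 29), (Argo, 21, Omega, 24), (Argo, 27, Nova, 11), (Delta, 11, Lyra, 36), (Nova, 2, Argo, 10), (Nova, 22, Delta, 1), (Omega, 24, Zephyr, 11), (Omega, 26, Beta, 37), (Orion, 18, Delta, 26), (Orion, 26, Delta, 18), (Orion, 36, Zephyr, 36)}
Keep only column(s) aid, title, sid: {(1, Nova, 22), (10, Nova, 2), (11, Argo, 27), (11, Omega, 24), (18, Orion, 26), (24, Argo, 21), (26, Orion, 18), (29, Argo, 21), (36, Delta, 11), (36, Orion, 36), (37, Omega, 26)}
Selection title = Orion: {(18, Orion, 26), (26, Orion, 18), (36, Orion, 36)}
Keep only column(s) sid, aid: {(18, 26), (26, 18), (36, 36)}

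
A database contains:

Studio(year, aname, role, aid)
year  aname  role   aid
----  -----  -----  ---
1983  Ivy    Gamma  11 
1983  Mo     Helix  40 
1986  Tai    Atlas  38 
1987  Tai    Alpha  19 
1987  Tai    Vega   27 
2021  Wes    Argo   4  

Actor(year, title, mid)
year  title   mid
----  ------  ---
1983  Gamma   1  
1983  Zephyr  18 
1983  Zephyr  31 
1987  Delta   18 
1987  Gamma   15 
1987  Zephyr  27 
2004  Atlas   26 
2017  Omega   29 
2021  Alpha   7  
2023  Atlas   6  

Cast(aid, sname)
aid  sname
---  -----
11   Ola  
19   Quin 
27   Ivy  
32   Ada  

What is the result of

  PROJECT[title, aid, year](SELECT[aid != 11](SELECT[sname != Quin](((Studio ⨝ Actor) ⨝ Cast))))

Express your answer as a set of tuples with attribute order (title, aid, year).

{(Delta, 27, 1987), (Gamma, 27, 1987), (Zephyr, 27, 1987)}

Studio ⋈ Actor (natural join on year): {(1983, Ivy, Gamma, 11, Gamma, 1), (1983, Ivy, Gamma, 11, Zephyr, 18), (1983, Ivy, Gamma, 11, Zephyr, 31), (1983, Mo, Helix, 40, Gamma, 1), (1983, Mo, Helix, 40, Zephyr, 18), (1983, Mo, Helix, 40, Zephyr, 31), (1987, Tai, Alpha, 19, Delta, 18), (1987, Tai, Alpha, 19, Gamma, 15), (1987, Tai, Alpha, 19, Zephyr, 27), (1987, Tai, Vega, 27, Delta, 18), (1987, Tai, Vega, 27, Gamma, 15), (1987, Tai, Vega, 27, Zephyr, 27), (2021, Wes, Argo, 4, Alpha, 7)}
(Studio ⨝ Actor) ⋈ Cast (natural join on aid): {(1983, Ivy, Gamma, 11, Gamma, 1, Ola), (1983, Ivy, Gamma, 11, Zephyr, 18, Ola), (1983, Ivy, Gamma, 11, Zephyr, 31, Ola), (1987, Tai, Alpha, 19, Delta, 18, Quin), (1987, Tai, Alpha, 19, Gamma, 15, Quin), (1987, Tai, Alpha, 19, Zephyr, 27, Quin), (1987, Tai, Vega, 27, Delta, 18, Ivy), (1987, Tai, Vega, 27, Gamma, 15, Ivy), (1987, Tai, Vega, 27, Zephyr, 27, Ivy)}
Filtering on sname != Quin leaves {(1983, Ivy, Gamma, 11, Gamma, 1, Ola), (1983, Ivy, Gamma, 11, Zephyr, 18, Ola), (1983, Ivy, Gamma, 11, Zephyr, 31, Ola), (1987, Tai, Vega, 27, Delta, 18, Ivy), (1987, Tai, Vega, 27, Gamma, 15, Ivy), (1987, Tai, Vega, 27, Zephyr, 27, Ivy)}.
Filtering on aid != 11 leaves {(1987, Tai, Vega, 27, Delta, 18, Ivy), (1987, Tai, Vega, 27, Gamma, 15, Ivy), (1987, Tai, Vega, 27, Zephyr, 27, Ivy)}.
Projecting to title, aid, year: {(Delta, 27, 1987), (Gamma, 27, 1987), (Zephyr, 27, 1987)}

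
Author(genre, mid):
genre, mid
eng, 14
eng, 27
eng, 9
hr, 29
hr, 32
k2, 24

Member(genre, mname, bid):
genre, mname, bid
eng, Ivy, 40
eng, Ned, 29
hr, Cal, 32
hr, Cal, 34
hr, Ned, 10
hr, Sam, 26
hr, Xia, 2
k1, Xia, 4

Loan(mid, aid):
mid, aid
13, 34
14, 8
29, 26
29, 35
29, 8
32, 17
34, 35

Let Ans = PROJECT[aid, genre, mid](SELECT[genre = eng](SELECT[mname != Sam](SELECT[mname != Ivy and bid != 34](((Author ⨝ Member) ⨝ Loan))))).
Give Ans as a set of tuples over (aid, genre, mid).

{(8, eng, 14)}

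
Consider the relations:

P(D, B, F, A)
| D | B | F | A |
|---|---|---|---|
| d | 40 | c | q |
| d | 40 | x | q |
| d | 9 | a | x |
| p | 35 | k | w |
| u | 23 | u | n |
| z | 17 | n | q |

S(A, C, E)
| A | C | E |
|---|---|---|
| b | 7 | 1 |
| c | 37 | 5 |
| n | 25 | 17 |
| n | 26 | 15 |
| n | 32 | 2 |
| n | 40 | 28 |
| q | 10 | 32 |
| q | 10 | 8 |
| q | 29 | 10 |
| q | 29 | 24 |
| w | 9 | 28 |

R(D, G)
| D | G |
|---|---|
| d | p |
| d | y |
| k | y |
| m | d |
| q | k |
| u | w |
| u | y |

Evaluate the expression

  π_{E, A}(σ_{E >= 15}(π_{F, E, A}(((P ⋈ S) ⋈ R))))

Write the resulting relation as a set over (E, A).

{(15, n), (17, n), (24, q), (28, n), (32, q)}

P ⋈ S (natural join on A): {(d, 40, c, q, 10, 32), (d, 40, c, q, 10, 8), (d, 40, c, q, 29, 10), (d, 40, c, q, 29, 24), (d, 40, x, q, 10, 32), (d, 40, x, q, 10, 8), (d, 40, x, q, 29, 10), (d, 40, x, q, 29, 24), (p, 35, k, w, 9, 28), (u, 23, u, n, 25, 17), (u, 23, u, n, 26, 15), (u, 23, u, n, 32, 2), (u, 23, u, n, 40, 28), (z, 17, n, q, 10, 32), (z, 17, n, q, 10, 8), (z, 17, n, q, 29, 10), (z, 17, n, q, 29, 24)}
(P ⋈ S) ⋈ R (natural join on D): {(d, 40, c, q, 10, 32, p), (d, 40, c, q, 10, 32, y), (d, 40, c, q, 10, 8, p), (d, 40, c, q, 10, 8, y), (d, 40, c, q, 29, 10, p), (d, 40, c, q, 29, 10, y), (d, 40, c, q, 29, 24, p), (d, 40, c, q, 29, 24, y), (d, 40, x, q, 10, 32, p), (d, 40, x, q, 10, 32, y), (d, 40, x, q, 10, 8, p), (d, 40, x, q, 10, 8, y), (d, 40, x, q, 29, 10, p), (d, 40, x, q, 29, 10, y), (d, 40, x, q, 29, 24, p), (d, 40, x, q, 29, 24, y), (u, 23, u, n, 25, 17, w), (u, 23, u, n, 25, 17, y), (u, 23, u, n, 26, 15, w), (u, 23, u, n, 26, 15, y), (u, 23, u, n, 32, 2, w), (u, 23, u, n, 32, 2, y), (u, 23, u, n, 40, 28, w), (u, 23, u, n, 40, 28, y)}
π[F, E, A]: project onto (F, E, A) (12 duplicate(s) eliminated) → {(c, 10, q), (c, 24, q), (c, 32, q), (c, 8, q), (u, 15, n), (u, 17, n), (u, 2, n), (u, 28, n), (x, 10, q), (x, 24, q), (x, 32, q), (x, 8, q)}
Apply σ_{E >= 15}; surviving tuples: {(c, 24, q), (c, 32, q), (u, 15, n), (u, 17, n), (u, 28, n), (x, 24, q), (x, 32, q)}
π[E, A]: project onto (E, A) (2 duplicate(s) eliminated) → {(15, n), (17, n), (24, q), (28, n), (32, q)}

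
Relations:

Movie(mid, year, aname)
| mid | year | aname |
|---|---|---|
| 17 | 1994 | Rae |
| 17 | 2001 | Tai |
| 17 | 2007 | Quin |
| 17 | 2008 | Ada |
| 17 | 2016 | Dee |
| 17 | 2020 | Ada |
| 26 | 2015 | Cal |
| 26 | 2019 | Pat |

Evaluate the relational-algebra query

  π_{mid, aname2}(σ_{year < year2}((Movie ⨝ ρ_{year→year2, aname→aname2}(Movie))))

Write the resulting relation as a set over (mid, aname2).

ρ[year→year2, aname→aname2]: schema becomes (mid, year2, aname2); tuples unchanged.
Joining Movie and ρ_{year→year2, aname→aname2}(Movie) on mid yields {(17, 1994, Rae, 1994, Rae), (17, 1994, Rae, 2001, Tai), (17, 1994, Rae, 2007, Quin), (17, 1994, Rae, 2008, Ada), (17, 1994, Rae, 2016, Dee), (17, 1994, Rae, 2020, Ada), (17, 2001, Tai, 1994, Rae), (17, 2001, Tai, 2001, Tai), (17, 2001, Tai, 2007, Quin), (17, 2001, Tai, 2008, Ada), (17, 2001, Tai, 2016, Dee), (17, 2001, Tai, 2020, Ada), (17, 2007, Quin, 1994, Rae), (17, 2007, Quin, 2001, Tai), (17, 2007, Quin, 2007, Quin), (17, 2007, Quin, 2008, Ada), (17, 2007, Quin, 2016, Dee), (17, 2007, Quin, 2020, Ada), (17, 2008, Ada, 1994, Rae), (17, 2008, Ada, 2001, Tai), (17, 2008, Ada, 2007, Quin), (17, 2008, Ada, 2008, Ada), (17, 2008, Ada, 2016, Dee), (17, 2008, Ada, 2020, Ada), (17, 2016, Dee, 1994, Rae), (17, 2016, Dee, 2001, Tai), (17, 2016, Dee, 2007, Quin), (17, 2016, Dee, 2008, Ada), (17, 2016, Dee, 2016, Dee), (17, 2016, Dee, 2020, Ada), (17, 2020, Ada, 1994, Rae), (17, 2020, Ada, 2001, Tai), (17, 2020, Ada, 2007, Quin), (17, 2020, Ada, 2008, Ada), (17, 2020, Ada, 2016, Dee), (17, 2020, Ada, 2020, Ada), (26, 2015, Cal, 2015, Cal), (26, 2015, Cal, 2019, Pat), (26, 2019, Pat, 2015, Cal), (26, 2019, Pat, 2019, Pat)}.
Apply σ_{year < year2}; surviving tuples: {(17, 1994, Rae, 2001, Tai), (17, 1994, Rae, 2007, Quin), (17, 1994, Rae, 2008, Ada), (17, 1994, Rae, 2016, Dee), (17, 1994, Rae, 2020, Ada), (17, 2001, Tai, 2007, Quin), (17, 2001, Tai, 2008, Ada), (17, 2001, Tai, 2016, Dee), (17, 2001, Tai, 2020, Ada), (17, 2007, Quin, 2008, Ada), (17, 2007, Quin, 2016, Dee), (17, 2007, Quin, 2020, Ada), (17, 2008, Ada, 2016, Dee), (17, 2008, Ada, 2020, Ada), (17, 2016, Dee, 2020, Ada), (26, 2015, Cal, 2019, Pat)}
π[mid, aname2]: project onto (mid, aname2) (11 duplicate(s) eliminated) → {(17, Ada), (17, Dee), (17, Quin), (17, Tai), (26, Pat)}

{(17, Ada), (17, Dee), (17, Quin), (17, Tai), (26, Pat)}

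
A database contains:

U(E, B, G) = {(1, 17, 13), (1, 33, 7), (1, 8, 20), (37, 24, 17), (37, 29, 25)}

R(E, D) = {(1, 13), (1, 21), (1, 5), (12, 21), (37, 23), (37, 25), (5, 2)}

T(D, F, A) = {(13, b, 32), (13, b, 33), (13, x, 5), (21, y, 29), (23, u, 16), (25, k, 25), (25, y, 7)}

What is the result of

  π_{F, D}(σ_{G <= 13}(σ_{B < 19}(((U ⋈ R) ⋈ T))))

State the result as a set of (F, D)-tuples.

Joining U and R on E yields {(1, 17, 13, 13), (1, 17, 13, 21), (1, 17, 13, 5), (1, 33, 7, 13), (1, 33, 7, 21), (1, 33, 7, 5), (1, 8, 20, 13), (1, 8, 20, 21), (1, 8, 20, 5), (37, 24, 17, 23), (37, 24, 17, 25), (37, 29, 25, 23), (37, 29, 25, 25)}.
Joining (U ⋈ R) and T on D yields {(1, 17, 13, 13, b, 32), (1, 17, 13, 13, b, 33), (1, 17, 13, 13, x, 5), (1, 17, 13, 21, y, 29), (1, 33, 7, 13, b, 32), (1, 33, 7, 13, b, 33), (1, 33, 7, 13, x, 5), (1, 33, 7, 21, y, 29), (1, 8, 20, 13, b, 32), (1, 8, 20, 13, b, 33), (1, 8, 20, 13, x, 5), (1, 8, 20, 21, y, 29), (37, 24, 17, 23, u, 16), (37, 24, 17, 25, k, 25), (37, 24, 17, 25, y, 7), (37, 29, 25, 23, u, 16), (37, 29, 25, 25, k, 25), (37, 29, 25, 25, y, 7)}.
Selection B < 19: {(1, 17, 13, 13, b, 32), (1, 17, 13, 13, b, 33), (1, 17, 13, 13, x, 5), (1, 17, 13, 21, y, 29), (1, 8, 20, 13, b, 32), (1, 8, 20, 13, b, 33), (1, 8, 20, 13, x, 5), (1, 8, 20, 21, y, 29)}
Selection G <= 13: {(1, 17, 13, 13, b, 32), (1, 17, 13, 13, b, 33), (1, 17, 13, 13, x, 5), (1, 17, 13, 21, y, 29)}
π[F, D]: project onto (F, D) (1 duplicate(s) eliminated) → {(b, 13), (x, 13), (y, 21)}

{(b, 13), (x, 13), (y, 21)}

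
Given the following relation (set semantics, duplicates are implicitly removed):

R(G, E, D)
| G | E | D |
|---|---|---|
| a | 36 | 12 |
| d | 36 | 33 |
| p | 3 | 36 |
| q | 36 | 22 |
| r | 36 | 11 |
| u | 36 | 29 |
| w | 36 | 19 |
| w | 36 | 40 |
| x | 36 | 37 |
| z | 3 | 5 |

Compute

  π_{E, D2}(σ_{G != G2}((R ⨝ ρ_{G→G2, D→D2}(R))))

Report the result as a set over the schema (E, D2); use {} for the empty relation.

ρ[G→G2, D→D2]: schema becomes (G2, E, D2); tuples unchanged.
Joining R and ρ_{G→G2, D→D2}(R) on E yields {(a, 36, 12, a, 12), (a, 36, 12, d, 33), (a, 36, 12, q, 22), (a, 36, 12, r, 11), (a, 36, 12, u, 29), (a, 36, 12, w, 19), (a, 36, 12, w, 40), (a, 36, 12, x, 37), (d, 36, 33, a, 12), (d, 36, 33, d, 33), (d, 36, 33, q, 22), (d, 36, 33, r, 11), (d, 36, 33, u, 29), (d, 36, 33, w, 19), (d, 36, 33, w, 40), (d, 36, 33, x, 37), (p, 3, 36, p, 36), (p, 3, 36, z, 5), (q, 36, 22, a, 12), (q, 36, 22, d, 33), (q, 36, 22, q, 22), (q, 36, 22, r, 11), (q, 36, 22, u, 29), (q, 36, 22, w, 19), (q, 36, 22, w, 40), (q, 36, 22, x, 37), (r, 36, 11, a, 12), (r, 36, 11, d, 33), (r, 36, 11, q, 22), (r, 36, 11, r, 11), (r, 36, 11, u, 29), (r, 36, 11, w, 19), (r, 36, 11, w, 40), (r, 36, 11, x, 37), (u, 36, 29, a, 12), (u, 36, 29, d, 33), (u, 36, 29, q, 22), (u, 36, 29, r, 11), (u, 36, 29, u, 29), (u, 36, 29, w, 19), (u, 36, 29, w, 40), (u, 36, 29, x, 37), (w, 36, 19, a, 12), (w, 36, 19, d, 33), (w, 36, 19, q, 22), (w, 36, 19, r, 11), (w, 36, 19, u, 29), (w, 36, 19, w, 19), (w, 36, 19, w, 40), (w, 36, 19, x, 37), (w, 36, 40, a, 12), (w, 36, 40, d, 33), (w, 36, 40, q, 22), (w, 36, 40, r, 11), (w, 36, 40, u, 29), (w, 36, 40, w, 19), (w, 36, 40, w, 40), (w, 36, 40, x, 37), (x, 36, 37, a, 12), (x, 36, 37, d, 33), (x, 36, 37, q, 22), (x, 36, 37, r, 11), (x, 36, 37, u, 29), (x, 36, 37, w, 19), (x, 36, 37, w, 40), (x, 36, 37, x, 37), (z, 3, 5, p, 36), (z, 3, 5, z, 5)}.
Apply σ_{G != G2}; surviving tuples: {(a, 36, 12, d, 33), (a, 36, 12, q, 22), (a, 36, 12, r, 11), (a, 36, 12, u, 29), (a, 36, 12, w, 19), (a, 36, 12, w, 40), (a, 36, 12, x, 37), (d, 36, 33, a, 12), (d, 36, 33, q, 22), (d, 36, 33, r, 11), (d, 36, 33, u, 29), (d, 36, 33, w, 19), (d, 36, 33, w, 40), (d, 36, 33, x, 37), (p, 3, 36, z, 5), (q, 36, 22, a, 12), (q, 36, 22, d, 33), (q, 36, 22, r, 11), (q, 36, 22, u, 29), (q, 36, 22, w, 19), (q, 36, 22, w, 40), (q, 36, 22, x, 37), (r, 36, 11, a, 12), (r, 36, 11, d, 33), (r, 36, 11, q, 22), (r, 36, 11, u, 29), (r, 36, 11, w, 19), (r, 36, 11, w, 40), (r, 36, 11, x, 37), (u, 36, 29, a, 12), (u, 36, 29, d, 33), (u, 36, 29, q, 22), (u, 36, 29, r, 11), (u, 36, 29, w, 19), (u, 36, 29, w, 40), (u, 36, 29, x, 37), (w, 36, 19, a, 12), (w, 36, 19, d, 33), (w, 36, 19, q, 22), (w, 36, 19, r, 11), (w, 36, 19, u, 29), (w, 36, 19, x, 37), (w, 36, 40, a, 12), (w, 36, 40, d, 33), (w, 36, 40, q, 22), (w, 36, 40, r, 11), (w, 36, 40, u, 29), (w, 36, 40, x, 37), (x, 36, 37, a, 12), (x, 36, 37, d, 33), (x, 36, 37, q, 22), (x, 36, 37, r, 11), (x, 36, 37, u, 29), (x, 36, 37, w, 19), (x, 36, 37, w, 40), (z, 3, 5, p, 36)}
π[E, D2]: project onto (E, D2) (46 duplicate(s) eliminated) → {(3, 36), (3, 5), (36, 11), (36, 12), (36, 19), (36, 22), (36, 29), (36, 33), (36, 37), (36, 40)}

{(3, 36), (3, 5), (36, 11), (36, 12), (36, 19), (36, 22), (36, 29), (36, 33), (36, 37), (36, 40)}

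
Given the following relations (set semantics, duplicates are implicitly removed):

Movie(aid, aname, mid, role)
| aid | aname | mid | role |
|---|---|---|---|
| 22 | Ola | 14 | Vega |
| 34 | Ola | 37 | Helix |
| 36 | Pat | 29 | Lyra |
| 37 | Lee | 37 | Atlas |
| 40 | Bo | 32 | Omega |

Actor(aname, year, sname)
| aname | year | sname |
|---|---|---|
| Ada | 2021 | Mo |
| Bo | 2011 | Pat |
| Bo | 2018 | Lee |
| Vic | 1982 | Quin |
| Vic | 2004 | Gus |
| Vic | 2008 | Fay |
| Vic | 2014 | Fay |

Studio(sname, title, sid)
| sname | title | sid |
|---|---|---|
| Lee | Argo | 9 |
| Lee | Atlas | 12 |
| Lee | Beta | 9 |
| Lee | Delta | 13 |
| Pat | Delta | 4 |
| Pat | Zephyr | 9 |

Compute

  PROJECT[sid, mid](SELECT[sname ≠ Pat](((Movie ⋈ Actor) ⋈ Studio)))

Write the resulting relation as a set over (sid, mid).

Natural join on aname: {(40, Bo, 32, Omega, 2011, Pat), (40, Bo, 32, Omega, 2018, Lee)}
Natural join on sname: {(40, Bo, 32, Omega, 2011, Pat, Delta, 4), (40, Bo, 32, Omega, 2011, Pat, Zephyr, 9), (40, Bo, 32, Omega, 2018, Lee, Argo, 9), (40, Bo, 32, Omega, 2018, Lee, Atlas, 12), (40, Bo, 32, Omega, 2018, Lee, Beta, 9), (40, Bo, 32, Omega, 2018, Lee, Delta, 13)}
Apply σ_{sname ≠ Pat}; surviving tuples: {(40, Bo, 32, Omega, 2018, Lee, Argo, 9), (40, Bo, 32, Omega, 2018, Lee, Atlas, 12), (40, Bo, 32, Omega, 2018, Lee, Beta, 9), (40, Bo, 32, Omega, 2018, Lee, Delta, 13)}
Keep only column(s) sid, mid (1 duplicate(s) eliminated): {(12, 32), (13, 32), (9, 32)}

{(12, 32), (13, 32), (9, 32)}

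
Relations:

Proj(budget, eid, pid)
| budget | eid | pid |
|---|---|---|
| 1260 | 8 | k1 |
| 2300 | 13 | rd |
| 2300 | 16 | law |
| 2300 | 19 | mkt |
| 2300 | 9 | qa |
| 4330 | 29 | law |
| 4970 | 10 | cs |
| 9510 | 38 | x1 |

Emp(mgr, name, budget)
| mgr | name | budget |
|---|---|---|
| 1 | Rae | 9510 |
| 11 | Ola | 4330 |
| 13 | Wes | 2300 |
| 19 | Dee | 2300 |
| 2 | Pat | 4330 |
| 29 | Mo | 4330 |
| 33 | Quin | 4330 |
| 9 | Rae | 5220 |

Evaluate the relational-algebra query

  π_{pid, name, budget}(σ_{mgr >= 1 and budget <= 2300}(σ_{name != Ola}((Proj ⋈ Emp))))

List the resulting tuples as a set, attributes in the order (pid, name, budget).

{(law, Dee, 2300), (law, Wes, 2300), (mkt, Dee, 2300), (mkt, Wes, 2300), (qa, Dee, 2300), (qa, Wes, 2300), (rd, Dee, 2300), (rd, Wes, 2300)}

Proj ⋈ Emp (natural join on budget): {(2300, 13, rd, 13, Wes), (2300, 13, rd, 19, Dee), (2300, 16, law, 13, Wes), (2300, 16, law, 19, Dee), (2300, 19, mkt, 13, Wes), (2300, 19, mkt, 19, Dee), (2300, 9, qa, 13, Wes), (2300, 9, qa, 19, Dee), (4330, 29, law, 11, Ola), (4330, 29, law, 2, Pat), (4330, 29, law, 29, Mo), (4330, 29, law, 33, Quin), (9510, 38, x1, 1, Rae)}
Selection name != Ola: {(2300, 13, rd, 13, Wes), (2300, 13, rd, 19, Dee), (2300, 16, law, 13, Wes), (2300, 16, law, 19, Dee), (2300, 19, mkt, 13, Wes), (2300, 19, mkt, 19, Dee), (2300, 9, qa, 13, Wes), (2300, 9, qa, 19, Dee), (4330, 29, law, 2, Pat), (4330, 29, law, 29, Mo), (4330, 29, law, 33, Quin), (9510, 38, x1, 1, Rae)}
Selection mgr >= 1 and budget <= 2300: {(2300, 13, rd, 13, Wes), (2300, 13, rd, 19, Dee), (2300, 16, law, 13, Wes), (2300, 16, law, 19, Dee), (2300, 19, mkt, 13, Wes), (2300, 19, mkt, 19, Dee), (2300, 9, qa, 13, Wes), (2300, 9, qa, 19, Dee)}
Projecting to pid, name, budget: {(law, Dee, 2300), (law, Wes, 2300), (mkt, Dee, 2300), (mkt, Wes, 2300), (qa, Dee, 2300), (qa, Wes, 2300), (rd, Dee, 2300), (rd, Wes, 2300)}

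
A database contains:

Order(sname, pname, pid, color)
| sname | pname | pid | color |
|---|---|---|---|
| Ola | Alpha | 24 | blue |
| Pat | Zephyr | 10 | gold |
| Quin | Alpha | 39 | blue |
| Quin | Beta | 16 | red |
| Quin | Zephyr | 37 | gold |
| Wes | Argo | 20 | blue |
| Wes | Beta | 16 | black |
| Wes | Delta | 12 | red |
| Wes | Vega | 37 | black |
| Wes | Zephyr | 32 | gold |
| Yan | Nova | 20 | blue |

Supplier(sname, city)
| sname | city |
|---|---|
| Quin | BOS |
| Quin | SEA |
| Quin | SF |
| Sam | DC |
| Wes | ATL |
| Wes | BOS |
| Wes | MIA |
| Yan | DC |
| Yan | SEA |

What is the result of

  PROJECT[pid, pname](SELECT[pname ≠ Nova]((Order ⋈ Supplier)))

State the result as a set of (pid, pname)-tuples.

Order ⋈ Supplier (natural join on sname): {(Quin, Alpha, 39, blue, BOS), (Quin, Alpha, 39, blue, SEA), (Quin, Alpha, 39, blue, SF), (Quin, Beta, 16, red, BOS), (Quin, Beta, 16, red, SEA), (Quin, Beta, 16, red, SF), (Quin, Zephyr, 37, gold, BOS), (Quin, Zephyr, 37, gold, SEA), (Quin, Zephyr, 37, gold, SF), (Wes, Argo, 20, blue, ATL), (Wes, Argo, 20, blue, BOS), (Wes, Argo, 20, blue, MIA), (Wes, Beta, 16, black, ATL), (Wes, Beta, 16, black, BOS), (Wes, Beta, 16, black, MIA), (Wes, Delta, 12, red, ATL), (Wes, Delta, 12, red, BOS), (Wes, Delta, 12, red, MIA), (Wes, Vega, 37, black, ATL), (Wes, Vega, 37, black, BOS), (Wes, Vega, 37, black, MIA), (Wes, Zephyr, 32, gold, ATL), (Wes, Zephyr, 32, gold, BOS), (Wes, Zephyr, 32, gold, MIA), (Yan, Nova, 20, blue, DC), (Yan, Nova, 20, blue, SEA)}
Apply σ_{pname ≠ Nova}; surviving tuples: {(Quin, Alpha, 39, blue, BOS), (Quin, Alpha, 39, blue, SEA), (Quin, Alpha, 39, blue, SF), (Quin, Beta, 16, red, BOS), (Quin, Beta, 16, red, SEA), (Quin, Beta, 16, red, SF), (Quin, Zephyr, 37, gold, BOS), (Quin, Zephyr, 37, gold, SEA), (Quin, Zephyr, 37, gold, SF), (Wes, Argo, 20, blue, ATL), (Wes, Argo, 20, blue, BOS), (Wes, Argo, 20, blue, MIA), (Wes, Beta, 16, black, ATL), (Wes, Beta, 16, black, BOS), (Wes, Beta, 16, black, MIA), (Wes, Delta, 12, red, ATL), (Wes, Delta, 12, red, BOS), (Wes, Delta, 12, red, MIA), (Wes, Vega, 37, black, ATL), (Wes, Vega, 37, black, BOS), (Wes, Vega, 37, black, MIA), (Wes, Zephyr, 32, gold, ATL), (Wes, Zephyr, 32, gold, BOS), (Wes, Zephyr, 32, gold, MIA)}
Keep only column(s) pid, pname (17 duplicate(s) eliminated): {(12, Delta), (16, Beta), (20, Argo), (32, Zephyr), (37, Vega), (37, Zephyr), (39, Alpha)}

{(12, Delta), (16, Beta), (20, Argo), (32, Zephyr), (37, Vega), (37, Zephyr), (39, Alpha)}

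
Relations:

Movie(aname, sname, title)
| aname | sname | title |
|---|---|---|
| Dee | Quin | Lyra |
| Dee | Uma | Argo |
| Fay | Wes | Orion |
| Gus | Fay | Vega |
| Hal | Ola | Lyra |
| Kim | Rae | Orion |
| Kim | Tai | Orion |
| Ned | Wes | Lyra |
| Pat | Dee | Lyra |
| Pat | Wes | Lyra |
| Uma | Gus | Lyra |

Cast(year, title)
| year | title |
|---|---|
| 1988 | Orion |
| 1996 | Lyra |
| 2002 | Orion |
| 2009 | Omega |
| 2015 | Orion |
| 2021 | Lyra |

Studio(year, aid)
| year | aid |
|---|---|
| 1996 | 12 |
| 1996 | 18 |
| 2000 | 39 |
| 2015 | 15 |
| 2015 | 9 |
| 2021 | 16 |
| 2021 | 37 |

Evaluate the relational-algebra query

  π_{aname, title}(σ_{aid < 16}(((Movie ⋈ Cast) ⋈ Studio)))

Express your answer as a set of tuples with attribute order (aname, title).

Natural join on title: {(Dee, Quin, Lyra, 1996), (Dee, Quin, Lyra, 2021), (Fay, Wes, Orion, 1988), (Fay, Wes, Orion, 2002), (Fay, Wes, Orion, 2015), (Hal, Ola, Lyra, 1996), (Hal, Ola, Lyra, 2021), (Kim, Rae, Orion, 1988), (Kim, Rae, Orion, 2002), (Kim, Rae, Orion, 2015), (Kim, Tai, Orion, 1988), (Kim, Tai, Orion, 2002), (Kim, Tai, Orion, 2015), (Ned, Wes, Lyra, 1996), (Ned, Wes, Lyra, 2021), (Pat, Dee, Lyra, 1996), (Pat, Dee, Lyra, 2021), (Pat, Wes, Lyra, 1996), (Pat, Wes, Lyra, 2021), (Uma, Gus, Lyra, 1996), (Uma, Gus, Lyra, 2021)}
Natural join on year: {(Dee, Quin, Lyra, 1996, 12), (Dee, Quin, Lyra, 1996, 18), (Dee, Quin, Lyra, 2021, 16), (Dee, Quin, Lyra, 2021, 37), (Fay, Wes, Orion, 2015, 15), (Fay, Wes, Orion, 2015, 9), (Hal, Ola, Lyra, 1996, 12), (Hal, Ola, Lyra, 1996, 18), (Hal, Ola, Lyra, 2021, 16), (Hal, Ola, Lyra, 2021, 37), (Kim, Rae, Orion, 2015, 15), (Kim, Rae, Orion, 2015, 9), (Kim, Tai, Orion, 2015, 15), (Kim, Tai, Orion, 2015, 9), (Ned, Wes, Lyra, 1996, 12), (Ned, Wes, Lyra, 1996, 18), (Ned, Wes, Lyra, 2021, 16), (Ned, Wes, Lyra, 2021, 37), (Pat, Dee, Lyra, 1996, 12), (Pat, Dee, Lyra, 1996, 18), (Pat, Dee, Lyra, 2021, 16), (Pat, Dee, Lyra, 2021, 37), (Pat, Wes, Lyra, 1996, 12), (Pat, Wes, Lyra, 1996, 18), (Pat, Wes, Lyra, 2021, 16), (Pat, Wes, Lyra, 2021, 37), (Uma, Gus, Lyra, 1996, 12), (Uma, Gus, Lyra, 1996, 18), (Uma, Gus, Lyra, 2021, 16), (Uma, Gus, Lyra, 2021, 37)}
Apply σ_{aid < 16}; surviving tuples: {(Dee, Quin, Lyra, 1996, 12), (Fay, Wes, Orion, 2015, 15), (Fay, Wes, Orion, 2015, 9), (Hal, Ola, Lyra, 1996, 12), (Kim, Rae, Orion, 2015, 15), (Kim, Rae, Orion, 2015, 9), (Kim, Tai, Orion, 2015, 15), (Kim, Tai, Orion, 2015, 9), (Ned, Wes, Lyra, 1996, 12), (Pat, Dee, Lyra, 1996, 12), (Pat, Wes, Lyra, 1996, 12), (Uma, Gus, Lyra, 1996, 12)}
Keep only column(s) aname, title (5 duplicate(s) eliminated): {(Dee, Lyra), (Fay, Orion), (Hal, Lyra), (Kim, Orion), (Ned, Lyra), (Pat, Lyra), (Uma, Lyra)}

{(Dee, Lyra), (Fay, Orion), (Hal, Lyra), (Kim, Orion), (Ned, Lyra), (Pat, Lyra), (Uma, Lyra)}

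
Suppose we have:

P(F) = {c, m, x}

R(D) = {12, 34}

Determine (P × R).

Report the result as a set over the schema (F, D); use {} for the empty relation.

{(c, 12), (c, 34), (m, 12), (m, 34), (x, 12), (x, 34)}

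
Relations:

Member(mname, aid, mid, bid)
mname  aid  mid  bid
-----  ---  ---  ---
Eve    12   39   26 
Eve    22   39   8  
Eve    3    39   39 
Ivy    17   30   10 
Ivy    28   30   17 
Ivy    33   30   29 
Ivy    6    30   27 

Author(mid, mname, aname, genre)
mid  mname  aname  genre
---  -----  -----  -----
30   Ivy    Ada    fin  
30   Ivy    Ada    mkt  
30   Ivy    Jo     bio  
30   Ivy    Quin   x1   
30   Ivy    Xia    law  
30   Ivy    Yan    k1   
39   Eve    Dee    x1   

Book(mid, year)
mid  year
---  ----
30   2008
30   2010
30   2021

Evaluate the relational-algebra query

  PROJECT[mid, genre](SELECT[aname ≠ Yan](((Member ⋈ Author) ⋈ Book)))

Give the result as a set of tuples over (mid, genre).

{(30, bio), (30, fin), (30, law), (30, mkt), (30, x1)}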